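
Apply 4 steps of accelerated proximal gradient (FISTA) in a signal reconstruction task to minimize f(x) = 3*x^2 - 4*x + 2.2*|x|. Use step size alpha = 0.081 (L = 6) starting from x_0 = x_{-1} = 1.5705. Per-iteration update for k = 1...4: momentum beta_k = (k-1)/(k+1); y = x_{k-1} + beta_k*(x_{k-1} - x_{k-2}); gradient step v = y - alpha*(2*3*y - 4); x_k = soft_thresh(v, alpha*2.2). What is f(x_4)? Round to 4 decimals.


FISTA on f(x) = 3*x^2 - 4*x + 2.2*|x|
L = 6, alpha = 0.081
Iteration 1: beta = 0.0, y = 1.5705 + 0.0*(1.5705 - 1.5705) = 1.5705
  grad(y) = 5.423, v = y - alpha*grad = 1.1312
  prox(v) = soft_thresh(1.1312, 0.1782) = 0.953
Iteration 2: beta = 0.3333, y = 0.953 + 0.3333*(0.953 - 1.5705) = 0.7472
  grad(y) = 0.4833, v = y - alpha*grad = 0.7081
  prox(v) = soft_thresh(0.7081, 0.1782) = 0.5299
Iteration 3: beta = 0.5, y = 0.5299 + 0.5*(0.5299 - 0.953) = 0.3183
  grad(y) = -2.0903, v = y - alpha*grad = 0.4876
  prox(v) = soft_thresh(0.4876, 0.1782) = 0.3094
Iteration 4: beta = 0.6, y = 0.3094 + 0.6*(0.3094 - 0.5299) = 0.1771
  grad(y) = -2.9373, v = y - alpha*grad = 0.415
  prox(v) = soft_thresh(0.415, 0.1782) = 0.2368
f(x_4) = 3*0.2368^2 - 4*0.2368 + 2.2*|0.2368| = -0.258


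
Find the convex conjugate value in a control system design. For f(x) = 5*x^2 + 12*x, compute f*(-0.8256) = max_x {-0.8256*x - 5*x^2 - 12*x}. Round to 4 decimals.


f*(y) = sup_x {y*x - a*x^2 - b*x} = sup_x {(y-b)*x - a*x^2}
FOC: (y - b) - 2a*x = 0 => x* = (y - b)/(2a)
x* = (-0.8256 - 12)/(2*5) = -1.2826
f*(-0.8256) = (y-b)^2/(4a) = (-0.8256 - 12)^2/(4*5)
= 164.496/20 = 8.2248


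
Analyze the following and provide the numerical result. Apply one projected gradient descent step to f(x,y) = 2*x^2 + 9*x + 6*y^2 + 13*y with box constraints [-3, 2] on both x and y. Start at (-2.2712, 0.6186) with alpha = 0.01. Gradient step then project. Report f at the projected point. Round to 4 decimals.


Step 1: Compute gradient at (-2.2712, 0.6186).
grad_x = 2*2*-2.2712 + 9 = -0.0848
grad_y = 2*6*0.6186 + 13 = 20.4232
Step 2: Gradient step.
x_raw = -2.2712 - 0.01*-0.0848 = -2.2704
y_raw = 0.6186 - 0.01*20.4232 = 0.4144
Step 3: Project onto [-3, 2].
x_proj = clip(-2.2704) = -2.2704
y_proj = clip(0.4144) = 0.4144
Step 4: Evaluate f.
f(-2.2704, 0.4144) = -3.7072


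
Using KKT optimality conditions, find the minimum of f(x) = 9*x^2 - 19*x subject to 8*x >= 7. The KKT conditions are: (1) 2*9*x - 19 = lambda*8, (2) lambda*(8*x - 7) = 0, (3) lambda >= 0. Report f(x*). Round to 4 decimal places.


Step 1: Try lambda = 0 (constraint inactive).
Stationarity: 2*9*x - 19 = 0
x* = 19/(2*9) = 19/18 = 1.0556 (rounded; the exact value 19/18 is used below)
Check constraint: 8*1.0556 = 8.4448 >= 7 -- satisfied.
Step 2: Compute optimal value.
f(x*) = 9*(19/18)^2 - 19*(19/18) = -10.0278


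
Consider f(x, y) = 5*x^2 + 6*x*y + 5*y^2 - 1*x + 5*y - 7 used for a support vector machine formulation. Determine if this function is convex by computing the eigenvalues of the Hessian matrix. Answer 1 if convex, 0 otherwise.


The Hessian of f(x,y) = 5*x^2 + 6*x*y + 5*y^2 - 1*x + 5*y - 7 is:
H = [[10, 6], [6, 10]]
Trace = 10 + 10 = 20
Determinant = 10*10 - (6)^2 = 64
Discriminant = (20)^2 - 4*64 = 144.0
Eigenvalues: lambda_1 = 4.0, lambda_2 = 16.0
The function is convex.

1


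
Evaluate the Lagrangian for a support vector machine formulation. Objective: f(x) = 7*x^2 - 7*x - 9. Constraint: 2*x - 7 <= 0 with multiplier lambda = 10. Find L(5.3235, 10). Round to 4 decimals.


Step 1: Evaluate f(x).
f(5.3235) = 7*5.3235^2 - 7*5.3235 - 9 = 152.1131
Step 2: Evaluate g(x).
g(5.3235) = 2*5.3235 - 7 = 3.647
Step 3: Compute Lagrangian.
L = 152.1131 + 10*3.647 = 188.5831


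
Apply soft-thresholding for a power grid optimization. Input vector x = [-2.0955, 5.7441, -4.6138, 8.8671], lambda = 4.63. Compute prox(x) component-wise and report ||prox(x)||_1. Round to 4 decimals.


Soft-thresholding with lambda = 4.63:
prox(-2.0955) = sign(-2.0955)*max(|-2.0955| - 4.63, 0) = 0.0
prox(5.7441) = sign(5.7441)*max(|5.7441| - 4.63, 0) = 1.1141
prox(-4.6138) = sign(-4.6138)*max(|-4.6138| - 4.63, 0) = 0.0
prox(8.8671) = sign(8.8671)*max(|8.8671| - 4.63, 0) = 4.2371
prox(x) = [0.0, 1.1141, 0.0, 4.2371]
||prox(x)||_1 = 0.0 + 1.1141 + 0.0 + 4.2371 = 5.3512


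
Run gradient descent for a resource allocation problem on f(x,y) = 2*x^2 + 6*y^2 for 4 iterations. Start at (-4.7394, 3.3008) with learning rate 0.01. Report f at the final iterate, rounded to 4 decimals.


Gradient descent on f(x,y) = 2*x^2 + 6*y^2.
Starting point: (-4.7394, 3.3008), alpha = 0.01
Step 1: grad_x = 2*2*-4.7394 = -18.9576, grad_y = 2*6*3.3008 = 39.6096
  x_1 = -4.7394 - 0.01*-18.9576 = -4.5498
  y_1 = 3.3008 - 0.01*39.6096 = 2.9047
Step 2: grad_x = 2*2*-4.5498 = -18.1993, grad_y = 2*6*2.9047 = 34.8564
  x_2 = -4.5498 - 0.01*-18.1993 = -4.3678
  y_2 = 2.9047 - 0.01*34.8564 = 2.5561
Step 3: grad_x = 2*2*-4.3678 = -17.4713, grad_y = 2*6*2.5561 = 30.6737
  x_3 = -4.3678 - 0.01*-17.4713 = -4.1931
  y_3 = 2.5561 - 0.01*30.6737 = 2.2494
Step 4: grad_x = 2*2*-4.1931 = -16.7725, grad_y = 2*6*2.2494 = 26.9928
  x_4 = -4.1931 - 0.01*-16.7725 = -4.0254
  y_4 = 2.2494 - 0.01*26.9928 = 1.9795
f(-4.0254, 1.9795) = 2*(-4.0254)^2 + 6*1.9795^2 = 55.9175


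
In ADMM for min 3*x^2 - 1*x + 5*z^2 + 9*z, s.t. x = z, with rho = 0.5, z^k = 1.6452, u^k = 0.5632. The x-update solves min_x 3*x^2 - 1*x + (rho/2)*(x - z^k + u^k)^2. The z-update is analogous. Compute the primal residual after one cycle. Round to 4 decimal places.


ADMM iteration with rho = 0.5, z^k = 1.6452, u^k = 0.5632
Step 1: x-update.
Minimize 3*x^2 - 1*x + (0.5/2)*(x - 1.6452 + 0.5632)^2
FOC: (2*3 + 0.5)*x = 1 + 0.5*(1.6452 - 0.5632)
x^{k+1} = 0.2371
Step 2: z-update.
Minimize 5*z^2 + 9*z + (0.5/2)*(0.2371 - z + 0.5632)^2
FOC: (2*5 + 0.5)*z = -9 + 0.5*(0.2371 + 0.5632)
z^{k+1} = -0.819
Step 3: u-update.
u^{k+1} = 0.5632 + 0.2371 + 0.819 = 1.6193
Step 4: Primal residual = |0.2371 + 0.819| = 1.0561


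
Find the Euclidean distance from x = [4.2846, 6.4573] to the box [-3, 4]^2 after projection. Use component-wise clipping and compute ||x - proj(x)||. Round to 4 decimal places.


Project each component onto [-3, 4].
clip(4.2846) = 4.0, clip(6.4573) = 4.0
Projection = [4.0, 4.0]
Squared diffs: [0.081, 6.0383]
Distance = sqrt(6.1193) = 2.4737


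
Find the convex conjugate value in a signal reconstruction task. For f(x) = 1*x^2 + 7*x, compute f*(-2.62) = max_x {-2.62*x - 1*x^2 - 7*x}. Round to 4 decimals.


f*(y) = sup_x {y*x - a*x^2 - b*x} = sup_x {(y-b)*x - a*x^2}
FOC: (y - b) - 2a*x = 0 => x* = (y - b)/(2a)
x* = (-2.62 - 7)/(2*1) = -4.81
f*(-2.62) = (y-b)^2/(4a) = (-2.62 - 7)^2/(4*1)
= 92.5444/4 = 23.1361


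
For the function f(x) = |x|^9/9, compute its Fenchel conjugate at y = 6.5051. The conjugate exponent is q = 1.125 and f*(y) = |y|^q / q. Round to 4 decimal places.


The conjugate exponent q satisfies 1/p + 1/q = 1.
p = 9, so q = 9/(9 - 1) = 1.125
|y|^q = 6.5051^1.125 = 8.2207
f*(6.5051) = 8.2207 / 1.125 = 7.3073


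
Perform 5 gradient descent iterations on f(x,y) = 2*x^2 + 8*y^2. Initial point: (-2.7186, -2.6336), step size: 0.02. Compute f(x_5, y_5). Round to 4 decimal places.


Gradient descent on f(x,y) = 2*x^2 + 8*y^2.
Starting point: (-2.7186, -2.6336), alpha = 0.02
Step 1: grad_x = 2*2*-2.7186 = -10.8744, grad_y = 2*8*-2.6336 = -42.1376
  x_1 = -2.7186 - 0.02*-10.8744 = -2.5011
  y_1 = -2.6336 - 0.02*-42.1376 = -1.7908
Step 2: grad_x = 2*2*-2.5011 = -10.0044, grad_y = 2*8*-1.7908 = -28.6536
  x_2 = -2.5011 - 0.02*-10.0044 = -2.301
  y_2 = -1.7908 - 0.02*-28.6536 = -1.2178
Step 3: grad_x = 2*2*-2.301 = -9.2041, grad_y = 2*8*-1.2178 = -19.4844
  x_3 = -2.301 - 0.02*-9.2041 = -2.1169
  y_3 = -1.2178 - 0.02*-19.4844 = -0.8281
Step 4: grad_x = 2*2*-2.1169 = -8.4678, grad_y = 2*8*-0.8281 = -13.2494
  x_4 = -2.1169 - 0.02*-8.4678 = -1.9476
  y_4 = -0.8281 - 0.02*-13.2494 = -0.5631
Step 5: grad_x = 2*2*-1.9476 = -7.7903, grad_y = 2*8*-0.5631 = -9.0096
  x_5 = -1.9476 - 0.02*-7.7903 = -1.7918
  y_5 = -0.5631 - 0.02*-9.0096 = -0.3829
f(-1.7918, -0.3829) = 2*(-1.7918)^2 + 8*(-0.3829)^2 = 7.5939


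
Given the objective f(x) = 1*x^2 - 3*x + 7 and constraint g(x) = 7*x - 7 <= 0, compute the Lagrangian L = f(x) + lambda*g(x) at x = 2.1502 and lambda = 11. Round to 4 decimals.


Step 1: Evaluate f(x).
f(2.1502) = 1*2.1502^2 - 3*2.1502 + 7 = 5.1728
Step 2: Evaluate g(x).
g(2.1502) = 7*2.1502 - 7 = 8.0514
Step 3: Compute Lagrangian.
L = 5.1728 + 11*8.0514 = 93.7382


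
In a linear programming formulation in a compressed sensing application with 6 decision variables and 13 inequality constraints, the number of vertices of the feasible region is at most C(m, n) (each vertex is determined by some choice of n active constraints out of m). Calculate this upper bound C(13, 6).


Each vertex corresponds to some choice of n active constraints out of m, so the number of vertices is at most C(m, n) = m! / (n!(m-n)!).
m = 13, n = 6
Numerator: 13 * 12 * 11 * 10 * 9 * 8
Denominator: 6! = 720
C(13, 6) = 1716


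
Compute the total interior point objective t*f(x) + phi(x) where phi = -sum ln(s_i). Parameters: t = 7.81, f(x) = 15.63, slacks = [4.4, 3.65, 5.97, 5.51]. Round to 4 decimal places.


Step 1: Compute log-barrier.
ln values: [1.4816, 1.2947, 1.7867, 1.7066]
phi = -(1.4816 + 1.2947 + 1.7867 + 1.7066) = -6.2696
Step 2: Compute augmented objective.
t*f(x) = 7.81*15.63 = 122.0703
Total = 122.0703 - 6.2696 = 115.8007


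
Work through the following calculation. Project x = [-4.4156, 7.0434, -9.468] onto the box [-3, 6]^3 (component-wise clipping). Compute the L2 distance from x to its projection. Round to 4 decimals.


Project each component onto [-3, 6].
clip(-4.4156) = -3.0, clip(7.0434) = 6.0, clip(-9.468) = -3.0
Projection = [-3.0, 6.0, -3.0]
Squared diffs: [2.0039, 1.0887, 41.835]
Distance = sqrt(44.9276) = 6.7028


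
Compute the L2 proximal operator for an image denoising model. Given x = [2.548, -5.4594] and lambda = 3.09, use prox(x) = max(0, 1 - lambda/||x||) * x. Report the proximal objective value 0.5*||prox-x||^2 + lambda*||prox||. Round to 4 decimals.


Step 1: Compute ||x||.
||x|| = 6.0247
Step 2: Compute scaling factor.
scale = max(0, 1 - 3.09/6.0247) = 0.4871
Step 3: prox(x) = [1.2412, -2.6593]
||prox(x)|| = 2.9347
Step 4: Proximal objective.
0.5*||prox-x||^2 = 4.7741
lambda*||prox|| = 9.0682
Total = 13.8424


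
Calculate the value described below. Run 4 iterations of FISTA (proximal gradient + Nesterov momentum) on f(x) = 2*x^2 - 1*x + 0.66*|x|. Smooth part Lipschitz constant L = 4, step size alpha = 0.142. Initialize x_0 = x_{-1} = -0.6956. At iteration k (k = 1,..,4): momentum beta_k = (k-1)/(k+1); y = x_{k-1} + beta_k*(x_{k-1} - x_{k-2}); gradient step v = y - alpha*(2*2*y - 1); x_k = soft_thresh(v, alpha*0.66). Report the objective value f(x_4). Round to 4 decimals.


FISTA on f(x) = 2*x^2 - 1*x + 0.66*|x|
L = 4, alpha = 0.142
Iteration 1: beta = 0.0, y = -0.6956 + 0.0*(-0.6956 + 0.6956) = -0.6956
  grad(y) = -3.7824, v = y - alpha*grad = -0.1585
  prox(v) = soft_thresh(-0.1585, 0.0937) = -0.0648
Iteration 2: beta = 0.3333, y = -0.0648 + 0.3333*(-0.0648 + 0.6956) = 0.1455
  grad(y) = -0.418, v = y - alpha*grad = 0.2049
  prox(v) = soft_thresh(0.2049, 0.0937) = 0.1111
Iteration 3: beta = 0.5, y = 0.1111 + 0.5*(0.1111 + 0.0648) = 0.1991
  grad(y) = -0.2036, v = y - alpha*grad = 0.228
  prox(v) = soft_thresh(0.228, 0.0937) = 0.1343
Iteration 4: beta = 0.6, y = 0.1343 + 0.6*(0.1343 - 0.1111) = 0.1482
  grad(y) = -0.4073, v = y - alpha*grad = 0.206
  prox(v) = soft_thresh(0.206, 0.0937) = 0.1123
f(x_4) = 2*0.1123^2 - 1*0.1123 + 0.66*|0.1123| = -0.013


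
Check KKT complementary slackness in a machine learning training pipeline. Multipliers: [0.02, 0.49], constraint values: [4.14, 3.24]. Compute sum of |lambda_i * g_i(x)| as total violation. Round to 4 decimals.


KKT complementary slackness check:
lambda_1 * g_1 = 0.02 * 4.14 = 0.0828
lambda_2 * g_2 = 0.49 * 3.24 = 1.5876
Total violation = 0.0828 + 1.5876 = 1.6704


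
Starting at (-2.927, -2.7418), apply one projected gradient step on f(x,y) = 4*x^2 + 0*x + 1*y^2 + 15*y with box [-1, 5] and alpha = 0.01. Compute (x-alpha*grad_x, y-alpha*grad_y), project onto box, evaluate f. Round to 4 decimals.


Step 1: Compute gradient at (-2.927, -2.7418).
grad_x = 2*4*-2.927 + 0 = -23.416
grad_y = 2*1*-2.7418 + 15 = 9.5164
Step 2: Gradient step.
x_raw = -2.927 - 0.01*-23.416 = -2.6928
y_raw = -2.7418 - 0.01*9.5164 = -2.837
Step 3: Project onto [-1, 5].
x_proj = clip(-2.6928) = -1.0
y_proj = clip(-2.837) = -1.0
Step 4: Evaluate f.
f(-1.0, -1.0) = -10.0


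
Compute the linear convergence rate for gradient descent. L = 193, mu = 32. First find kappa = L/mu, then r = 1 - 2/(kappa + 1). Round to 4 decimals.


Step 1: Compute the condition number.
kappa = L/mu = 193/32 = 6.0313
Step 2: Compute the convergence rate.
r = 1 - 2/(kappa + 1) = 1 - 2*mu/(L + mu) = (L - mu)/(L + mu) = 161/225 = 0.7156


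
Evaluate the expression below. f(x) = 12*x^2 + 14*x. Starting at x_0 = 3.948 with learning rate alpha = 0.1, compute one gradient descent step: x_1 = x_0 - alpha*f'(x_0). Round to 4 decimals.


We compute the gradient at x_0 and apply the update.
f'(x) = 24*x + 14
f'(3.948) = 24*3.948 + 14 = 108.752
x_1 = 3.948 - 0.1*108.752 = -6.9272


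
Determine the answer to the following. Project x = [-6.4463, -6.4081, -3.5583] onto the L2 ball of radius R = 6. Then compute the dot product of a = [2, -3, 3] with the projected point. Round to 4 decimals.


Step 1: Compute ||x|| (intermediates to 6 decimals).
||x|| = sqrt((-6.4463)^2 + (-6.4081)^2 + (-3.5583)^2) = 9.761149
Step 2: Project.
Since ||x|| > R, scale = R/||x|| = 6/9.761149 = 0.614682, proj(x) = scale * x
proj(x) = [-3.962425, -3.938944, -2.187223]
Step 3: Dot product.
a^T * proj(x) = 2*(-3.962425) - 3*(-3.938944) + 3*(-2.187223) = -2.6697


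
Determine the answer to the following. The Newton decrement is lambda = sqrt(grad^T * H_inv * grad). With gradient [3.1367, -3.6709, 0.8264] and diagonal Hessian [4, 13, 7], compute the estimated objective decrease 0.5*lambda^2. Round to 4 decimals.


Step 1: H is diagonal, so H^(-1) * g = [0.7842, -0.2824, 0.1181].
Step 2: g^T H^(-1) g = sum_i g_i^2 / H_ii
  = (3.1367)^2/4 + (-3.6709)^2/13 + (0.8264)^2/7
  = 2.4597 + 1.0366 + 0.0976 = 3.5939
Step 3: Objective decrease = 0.5 * g^T H^(-1) g = 1.7969


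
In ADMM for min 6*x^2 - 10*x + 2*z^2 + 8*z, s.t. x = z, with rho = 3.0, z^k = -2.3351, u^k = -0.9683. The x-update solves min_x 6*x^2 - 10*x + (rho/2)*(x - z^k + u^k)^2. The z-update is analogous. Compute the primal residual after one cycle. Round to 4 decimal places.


ADMM iteration with rho = 3.0, z^k = -2.3351, u^k = -0.9683
Step 1: x-update.
Minimize 6*x^2 - 10*x + (3.0/2)*(x + 2.3351 - 0.9683)^2
FOC: (2*6 + 3.0)*x = 10 + 3.0*(-2.3351 + 0.9683)
x^{k+1} = 0.3933
Step 2: z-update.
Minimize 2*z^2 + 8*z + (3.0/2)*(0.3933 - z - 0.9683)^2
FOC: (2*2 + 3.0)*z = -8 + 3.0*(0.3933 - 0.9683)
z^{k+1} = -1.3893
Step 3: u-update.
u^{k+1} = -0.9683 + 0.3933 + 1.3893 = 0.8143
Step 4: Primal residual = |0.3933 + 1.3893| = 1.7826


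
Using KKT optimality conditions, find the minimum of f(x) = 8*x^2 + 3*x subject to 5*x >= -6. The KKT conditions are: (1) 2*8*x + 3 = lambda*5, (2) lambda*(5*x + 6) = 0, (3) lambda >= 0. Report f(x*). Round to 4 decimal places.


Step 1: Try lambda = 0 (constraint inactive).
Stationarity: 2*8*x + 3 = 0
x* = -3/(2*8) = -0.1875
Check constraint: 5*-0.1875 = -0.9375 >= -6 -- satisfied.
Step 2: Compute optimal value.
f(x*) = 8*(-0.1875)^2 + 3*(-0.1875) = -0.2813


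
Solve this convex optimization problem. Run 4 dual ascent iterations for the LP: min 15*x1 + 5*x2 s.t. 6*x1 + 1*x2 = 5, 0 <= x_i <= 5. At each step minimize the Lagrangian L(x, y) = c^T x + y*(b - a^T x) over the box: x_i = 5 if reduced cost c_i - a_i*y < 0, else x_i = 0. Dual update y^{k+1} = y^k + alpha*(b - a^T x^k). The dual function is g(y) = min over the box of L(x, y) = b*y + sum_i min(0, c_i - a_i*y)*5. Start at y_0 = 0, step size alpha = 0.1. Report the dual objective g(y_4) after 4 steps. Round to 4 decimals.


Dual ascent for LP: min 15*x1 + 5*x2, 6*x1 + 1*x2 = 5, 0 <= x_i <= 5
Step 1: y^k = 0.0, reduced costs: (15.0, 5.0)
  x^k = (0.0, 0.0), subgradient = b - a^T x = 5.0
  y^{k+1} = 0.0 + 0.1*5.0 = 0.5
Step 2: y^k = 0.5, reduced costs: (12.0, 4.5)
  x^k = (0.0, 0.0), subgradient = b - a^T x = 5.0
  y^{k+1} = 0.5 + 0.1*5.0 = 1.0
Step 3: y^k = 1.0, reduced costs: (9.0, 4.0)
  x^k = (0.0, 0.0), subgradient = b - a^T x = 5.0
  y^{k+1} = 1.0 + 0.1*5.0 = 1.5
Step 4: y^k = 1.5, reduced costs: (6.0, 3.5)
  x^k = (0.0, 0.0), subgradient = b - a^T x = 5.0
  y^{k+1} = 1.5 + 0.1*5.0 = 2.0
Dual objective at y_4 = 2.0: reduced costs (3.0, 3.0), box minimizer x = (0.0, 0.0)
g(y_4) = b*y + (c1 - a1*y)*x1 + (c2 - a2*y)*x2 = 5*2.0 + 3.0*0.0 + 3.0*0.0 = 10.0 + 0.0 + 0.0 = 10.0


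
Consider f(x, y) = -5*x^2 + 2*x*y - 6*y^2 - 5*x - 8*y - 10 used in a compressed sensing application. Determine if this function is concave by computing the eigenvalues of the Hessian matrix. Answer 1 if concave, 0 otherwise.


The Hessian of f(x,y) = -5*x^2 + 2*x*y - 6*y^2 - 5*x - 8*y - 10 is:
H = [[-10, 2], [2, -12]]
Trace = -10 - 12 = -22
Determinant = -10*-12 - (2)^2 = 116
Discriminant = (-22)^2 - 4*116 = 20.0
Eigenvalues: lambda_1 = -13.2361, lambda_2 = -8.7639
The function is concave.

1


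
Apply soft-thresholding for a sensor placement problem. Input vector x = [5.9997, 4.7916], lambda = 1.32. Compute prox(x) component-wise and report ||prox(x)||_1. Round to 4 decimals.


Soft-thresholding with lambda = 1.32:
prox(5.9997) = sign(5.9997)*max(|5.9997| - 1.32, 0) = 4.6797
prox(4.7916) = sign(4.7916)*max(|4.7916| - 1.32, 0) = 3.4716
prox(x) = [4.6797, 3.4716]
||prox(x)||_1 = 4.6797 + 3.4716 = 8.1513


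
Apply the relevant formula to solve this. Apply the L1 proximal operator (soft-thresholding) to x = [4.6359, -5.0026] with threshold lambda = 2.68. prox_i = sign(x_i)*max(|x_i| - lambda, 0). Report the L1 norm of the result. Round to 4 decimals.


Soft-thresholding with lambda = 2.68:
prox(4.6359) = sign(4.6359)*max(|4.6359| - 2.68, 0) = 1.9559
prox(-5.0026) = sign(-5.0026)*max(|-5.0026| - 2.68, 0) = -2.3226
prox(x) = [1.9559, -2.3226]
||prox(x)||_1 = 1.9559 + 2.3226 = 4.2785


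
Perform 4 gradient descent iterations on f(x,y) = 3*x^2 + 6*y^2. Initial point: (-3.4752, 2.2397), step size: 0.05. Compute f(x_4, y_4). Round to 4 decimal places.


Gradient descent on f(x,y) = 3*x^2 + 6*y^2.
Starting point: (-3.4752, 2.2397), alpha = 0.05
Step 1: grad_x = 2*3*-3.4752 = -20.8512, grad_y = 2*6*2.2397 = 26.8764
  x_1 = -3.4752 - 0.05*-20.8512 = -2.4326
  y_1 = 2.2397 - 0.05*26.8764 = 0.8959
Step 2: grad_x = 2*3*-2.4326 = -14.5958, grad_y = 2*6*0.8959 = 10.7506
  x_2 = -2.4326 - 0.05*-14.5958 = -1.7028
  y_2 = 0.8959 - 0.05*10.7506 = 0.3584
Step 3: grad_x = 2*3*-1.7028 = -10.2171, grad_y = 2*6*0.3584 = 4.3002
  x_3 = -1.7028 - 0.05*-10.2171 = -1.192
  y_3 = 0.3584 - 0.05*4.3002 = 0.1433
Step 4: grad_x = 2*3*-1.192 = -7.152, grad_y = 2*6*0.1433 = 1.7201
  x_4 = -1.192 - 0.05*-7.152 = -0.8344
  y_4 = 0.1433 - 0.05*1.7201 = 0.0573
f(-0.8344, 0.0573) = 3*(-0.8344)^2 + 6*0.0573^2 = 2.1084


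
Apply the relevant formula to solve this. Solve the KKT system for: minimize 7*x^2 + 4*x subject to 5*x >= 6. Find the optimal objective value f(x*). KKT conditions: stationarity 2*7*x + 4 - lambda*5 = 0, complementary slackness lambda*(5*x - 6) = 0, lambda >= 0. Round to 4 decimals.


Step 1: Try lambda = 0 (constraint inactive).
x_unc = -4/(2*7) = -0.2857
Check: 5*-0.2857 = -1.4285 < 6 -- violated!
Step 2: Constraint must be active: 5*x = 6
x* = 6/5 = 1.2
lambda = (2*7*1.2 + 4)/5 = 4.16
Step 3: Compute optimal value.
f(x*) = 7*1.2^2 + 4*1.2 = 14.88


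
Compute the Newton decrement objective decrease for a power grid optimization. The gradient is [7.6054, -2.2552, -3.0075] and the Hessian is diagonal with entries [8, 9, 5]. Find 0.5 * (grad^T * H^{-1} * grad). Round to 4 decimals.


Step 1: H is diagonal, so H^(-1) * g = [0.9507, -0.2506, -0.6015].
Step 2: g^T H^(-1) g = sum_i g_i^2 / H_ii
  = (7.6054)^2/8 + (-2.2552)^2/9 + (-3.0075)^2/5
  = 7.2303 + 0.5651 + 1.809 = 9.6044
Step 3: Objective decrease = 0.5 * g^T H^(-1) g = 4.8022


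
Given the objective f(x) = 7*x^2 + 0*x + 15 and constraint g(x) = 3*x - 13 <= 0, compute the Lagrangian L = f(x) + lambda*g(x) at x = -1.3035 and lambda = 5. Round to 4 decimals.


Step 1: Evaluate f(x).
f(-1.3035) = 7*(-1.3035)^2 + 0*(-1.3035) + 15 = 26.8938
Step 2: Evaluate g(x).
g(-1.3035) = 3*-1.3035 - 13 = -16.9105
Step 3: Compute Lagrangian.
L = 26.8938 + 5*-16.9105 = -57.6587


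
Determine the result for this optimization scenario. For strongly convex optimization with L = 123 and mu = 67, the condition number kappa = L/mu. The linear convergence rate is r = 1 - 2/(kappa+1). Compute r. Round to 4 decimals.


Step 1: Compute the condition number.
kappa = L/mu = 123/67 = 1.8358
Step 2: Compute the convergence rate.
r = 1 - 2/(kappa + 1) = 1 - 2*mu/(L + mu) = (L - mu)/(L + mu) = 56/190 = 0.2947


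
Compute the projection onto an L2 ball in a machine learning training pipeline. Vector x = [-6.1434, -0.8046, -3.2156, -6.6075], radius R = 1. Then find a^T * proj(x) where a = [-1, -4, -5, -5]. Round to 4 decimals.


Step 1: Compute ||x|| (intermediates to 6 decimals).
||x|| = sqrt((-6.1434)^2 + (-0.8046)^2 + (-3.2156)^2 + (-6.6075)^2) = 9.611862
Step 2: Project.
Since ||x|| > R, scale = R/||x|| = 1/9.611862 = 0.104038, proj(x) = scale * x
proj(x) = [-0.639147, -0.083709, -0.334545, -0.687431]
Step 3: Dot product.
a^T * proj(x) = -1*(-0.639147) - 4*(-0.083709) - 5*(-0.334545) - 5*(-0.687431) = 6.0839


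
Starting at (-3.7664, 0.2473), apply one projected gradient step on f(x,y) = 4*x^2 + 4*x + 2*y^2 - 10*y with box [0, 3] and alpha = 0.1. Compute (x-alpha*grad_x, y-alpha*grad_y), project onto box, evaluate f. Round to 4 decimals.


Step 1: Compute gradient at (-3.7664, 0.2473).
grad_x = 2*4*-3.7664 + 4 = -26.1312
grad_y = 2*2*0.2473 - 10 = -9.0108
Step 2: Gradient step.
x_raw = -3.7664 - 0.1*-26.1312 = -1.1533
y_raw = 0.2473 - 0.1*-9.0108 = 1.1484
Step 3: Project onto [0, 3].
x_proj = clip(-1.1533) = 0.0
y_proj = clip(1.1484) = 1.1484
Step 4: Evaluate f.
f(0.0, 1.1484) = -8.8462


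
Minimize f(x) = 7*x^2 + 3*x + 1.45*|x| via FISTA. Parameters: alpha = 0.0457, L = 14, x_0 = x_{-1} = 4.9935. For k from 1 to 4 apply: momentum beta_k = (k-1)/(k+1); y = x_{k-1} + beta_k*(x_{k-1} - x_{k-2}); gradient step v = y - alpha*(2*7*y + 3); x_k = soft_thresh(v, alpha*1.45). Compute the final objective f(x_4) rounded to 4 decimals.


FISTA on f(x) = 7*x^2 + 3*x + 1.45*|x|
L = 14, alpha = 0.0457
Iteration 1: beta = 0.0, y = 4.9935 + 0.0*(4.9935 - 4.9935) = 4.9935
  grad(y) = 72.909, v = y - alpha*grad = 1.6616
  prox(v) = soft_thresh(1.6616, 0.0663) = 1.5953
Iteration 2: beta = 0.3333, y = 1.5953 + 0.3333*(1.5953 - 4.9935) = 0.4626
  grad(y) = 9.4758, v = y - alpha*grad = 0.0295
  prox(v) = soft_thresh(0.0295, 0.0663) = 0.0
Iteration 3: beta = 0.5, y = 0.0 + 0.5*(0.0 - 1.5953) = -0.7976
  grad(y) = -8.1671, v = y - alpha*grad = -0.4244
  prox(v) = soft_thresh(-0.4244, 0.0663) = -0.3581
Iteration 4: beta = 0.6, y = -0.3581 + 0.6*(-0.3581 - 0.0) = -0.573
  grad(y) = -5.0225, v = y - alpha*grad = -0.3435
  prox(v) = soft_thresh(-0.3435, 0.0663) = -0.2772
f(x_4) = 7*(-0.2772)^2 + 3*(-0.2772) + 1.45*|-0.2772| = 0.1083


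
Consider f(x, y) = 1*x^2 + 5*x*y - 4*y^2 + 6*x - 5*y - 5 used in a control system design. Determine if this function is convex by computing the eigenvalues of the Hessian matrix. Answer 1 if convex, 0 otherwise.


The Hessian of f(x,y) = 1*x^2 + 5*x*y - 4*y^2 + 6*x - 5*y - 5 is:
H = [[2, 5], [5, -8]]
Trace = 2 - 8 = -6
Determinant = 2*-8 - (5)^2 = -41
Discriminant = (-6)^2 - 4*-41 = 200.0
Eigenvalues: lambda_1 = -10.0711, lambda_2 = 4.0711
The function is not convex.

0


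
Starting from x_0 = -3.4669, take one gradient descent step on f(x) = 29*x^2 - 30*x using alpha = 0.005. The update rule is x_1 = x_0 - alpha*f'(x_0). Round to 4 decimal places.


We compute the gradient at x_0 and apply the update.
f'(x) = 58*x - 30
f'(-3.4669) = 58*-3.4669 - 30 = -231.0802
x_1 = -3.4669 - 0.005*-231.0802 = -2.3115


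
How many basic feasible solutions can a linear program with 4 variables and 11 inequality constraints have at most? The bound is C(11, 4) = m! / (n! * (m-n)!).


Each vertex corresponds to some choice of n active constraints out of m, so the number of vertices is at most C(m, n) = m! / (n!(m-n)!).
m = 11, n = 4
Numerator: 11 * 10 * 9 * 8
Denominator: 4! = 24
C(11, 4) = 330


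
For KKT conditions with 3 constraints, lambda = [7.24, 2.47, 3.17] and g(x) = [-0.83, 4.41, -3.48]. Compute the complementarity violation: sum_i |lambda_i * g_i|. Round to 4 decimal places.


KKT complementary slackness check:
lambda_1 * g_1 = 7.24 * -0.83 = -6.0092
lambda_2 * g_2 = 2.47 * 4.41 = 10.8927
lambda_3 * g_3 = 3.17 * -3.48 = -11.0316
Total violation = 6.0092 + 10.8927 + 11.0316 = 27.9335


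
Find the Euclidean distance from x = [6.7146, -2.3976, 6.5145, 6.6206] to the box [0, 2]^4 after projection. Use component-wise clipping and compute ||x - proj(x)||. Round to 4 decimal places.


Project each component onto [0, 2].
clip(6.7146) = 2.0, clip(-2.3976) = 0.0, clip(6.5145) = 2.0, clip(6.6206) = 2.0
Projection = [2.0, 0.0, 2.0, 2.0]
Squared diffs: [22.2275, 5.7485, 20.3807, 21.3499]
Distance = sqrt(69.7066) = 8.349


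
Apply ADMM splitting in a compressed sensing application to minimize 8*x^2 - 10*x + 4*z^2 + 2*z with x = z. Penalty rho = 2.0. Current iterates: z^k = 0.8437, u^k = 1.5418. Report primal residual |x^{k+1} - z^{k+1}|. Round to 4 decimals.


ADMM iteration with rho = 2.0, z^k = 0.8437, u^k = 1.5418
Step 1: x-update.
Minimize 8*x^2 - 10*x + (2.0/2)*(x - 0.8437 + 1.5418)^2
FOC: (2*8 + 2.0)*x = 10 + 2.0*(0.8437 - 1.5418)
x^{k+1} = 0.478
Step 2: z-update.
Minimize 4*z^2 + 2*z + (2.0/2)*(0.478 - z + 1.5418)^2
FOC: (2*4 + 2.0)*z = -2 + 2.0*(0.478 + 1.5418)
z^{k+1} = 0.204
Step 3: u-update.
u^{k+1} = 1.5418 + 0.478 - 0.204 = 1.8158
Step 4: Primal residual = |0.478 - 0.204| = 0.274


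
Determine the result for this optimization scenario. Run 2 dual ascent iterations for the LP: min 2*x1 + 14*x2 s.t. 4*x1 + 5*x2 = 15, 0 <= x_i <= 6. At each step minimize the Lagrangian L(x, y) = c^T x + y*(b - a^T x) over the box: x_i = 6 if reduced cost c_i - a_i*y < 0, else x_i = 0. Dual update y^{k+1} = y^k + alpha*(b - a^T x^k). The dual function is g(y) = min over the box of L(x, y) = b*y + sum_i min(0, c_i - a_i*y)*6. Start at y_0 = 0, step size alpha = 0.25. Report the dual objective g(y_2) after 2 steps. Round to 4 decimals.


Dual ascent for LP: min 2*x1 + 14*x2, 4*x1 + 5*x2 = 15, 0 <= x_i <= 6
Step 1: y^k = 0.0, reduced costs: (2.0, 14.0)
  x^k = (0.0, 0.0), subgradient = b - a^T x = 15.0
  y^{k+1} = 0.0 + 0.25*15.0 = 3.75
Step 2: y^k = 3.75, reduced costs: (-13.0, -4.75)
  x^k = (6.0, 6.0), subgradient = b - a^T x = -39.0
  y^{k+1} = 3.75 + 0.25*-39.0 = -6.0
Dual objective at y_2 = -6.0: reduced costs (26.0, 44.0), box minimizer x = (0.0, 0.0)
g(y_2) = b*y + (c1 - a1*y)*x1 + (c2 - a2*y)*x2 = 15*(-6.0) + 26.0*0.0 + 44.0*0.0 = -90.0 + 0.0 + 0.0 = -90.0


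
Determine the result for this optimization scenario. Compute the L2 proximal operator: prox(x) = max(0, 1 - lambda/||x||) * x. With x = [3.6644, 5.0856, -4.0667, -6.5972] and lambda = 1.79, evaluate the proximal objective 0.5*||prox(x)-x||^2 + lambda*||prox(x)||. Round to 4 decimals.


Step 1: Compute ||x||.
||x|| = 9.9676
Step 2: Compute scaling factor.
scale = max(0, 1 - 1.79/9.9676) = 0.8204
Step 3: prox(x) = [3.0063, 4.1723, -3.3364, -5.4125]
||prox(x)|| = 8.1776
Step 4: Proximal objective.
0.5*||prox-x||^2 = 1.6021
lambda*||prox|| = 14.6379
Total = 16.2399


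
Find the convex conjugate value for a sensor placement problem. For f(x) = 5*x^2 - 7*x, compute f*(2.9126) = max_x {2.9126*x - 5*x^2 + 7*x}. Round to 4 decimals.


f*(y) = sup_x {y*x - a*x^2 - b*x} = sup_x {(y-b)*x - a*x^2}
FOC: (y - b) - 2a*x = 0 => x* = (y - b)/(2a)
x* = (2.9126 + 7)/(2*5) = 0.9913
f*(2.9126) = (y-b)^2/(4a) = (2.9126 + 7)^2/(4*5)
= 98.2596/20 = 4.913


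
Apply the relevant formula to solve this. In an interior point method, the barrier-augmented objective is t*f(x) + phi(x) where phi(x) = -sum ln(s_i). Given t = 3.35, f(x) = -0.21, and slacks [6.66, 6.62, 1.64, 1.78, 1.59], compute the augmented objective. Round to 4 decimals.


Step 1: Compute log-barrier.
ln values: [1.8961, 1.8901, 0.4947, 0.5766, 0.4637]
phi = -(1.8961 + 1.8901 + 0.4947 + 0.5766 + 0.4637) = -5.3213
Step 2: Compute augmented objective.
t*f(x) = 3.35*-0.21 = -0.7035
Total = -0.7035 - 5.3213 = -6.0248


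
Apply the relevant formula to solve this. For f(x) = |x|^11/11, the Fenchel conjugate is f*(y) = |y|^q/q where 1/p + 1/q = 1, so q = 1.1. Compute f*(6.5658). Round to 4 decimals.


The conjugate exponent q satisfies 1/p + 1/q = 1.
p = 11, so q = 11/(11 - 1) = 1.1
|y|^q = 6.5658^1.1 = 7.9253
f*(6.5658) = 7.9253 / 1.1 = 7.2048


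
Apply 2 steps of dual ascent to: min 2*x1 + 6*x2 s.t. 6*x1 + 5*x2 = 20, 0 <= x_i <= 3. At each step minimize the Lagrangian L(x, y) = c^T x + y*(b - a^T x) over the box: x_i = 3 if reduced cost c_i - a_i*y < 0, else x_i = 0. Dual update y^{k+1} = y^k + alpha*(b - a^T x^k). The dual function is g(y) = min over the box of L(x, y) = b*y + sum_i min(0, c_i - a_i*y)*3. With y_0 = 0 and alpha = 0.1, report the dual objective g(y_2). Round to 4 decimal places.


Dual ascent for LP: min 2*x1 + 6*x2, 6*x1 + 5*x2 = 20, 0 <= x_i <= 3
Step 1: y^k = 0.0, reduced costs: (2.0, 6.0)
  x^k = (0.0, 0.0), subgradient = b - a^T x = 20.0
  y^{k+1} = 0.0 + 0.1*20.0 = 2.0
Step 2: y^k = 2.0, reduced costs: (-10.0, -4.0)
  x^k = (3.0, 3.0), subgradient = b - a^T x = -13.0
  y^{k+1} = 2.0 + 0.1*-13.0 = 0.7
Dual objective at y_2 = 0.7: reduced costs (-2.2, 2.5), box minimizer x = (3.0, 0.0)
g(y_2) = b*y + (c1 - a1*y)*x1 + (c2 - a2*y)*x2 = 20*0.7 + (-2.2)*3.0 + 2.5*0.0 = 14.0 - 6.6 + 0.0 = 7.4


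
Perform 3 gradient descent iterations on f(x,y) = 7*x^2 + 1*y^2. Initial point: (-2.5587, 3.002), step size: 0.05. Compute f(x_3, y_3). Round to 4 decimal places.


Gradient descent on f(x,y) = 7*x^2 + 1*y^2.
Starting point: (-2.5587, 3.002), alpha = 0.05
Step 1: grad_x = 2*7*-2.5587 = -35.8218, grad_y = 2*1*3.002 = 6.004
  x_1 = -2.5587 - 0.05*-35.8218 = -0.7676
  y_1 = 3.002 - 0.05*6.004 = 2.7018
Step 2: grad_x = 2*7*-0.7676 = -10.7465, grad_y = 2*1*2.7018 = 5.4036
  x_2 = -0.7676 - 0.05*-10.7465 = -0.2303
  y_2 = 2.7018 - 0.05*5.4036 = 2.4316
Step 3: grad_x = 2*7*-0.2303 = -3.224, grad_y = 2*1*2.4316 = 4.8632
  x_3 = -0.2303 - 0.05*-3.224 = -0.0691
  y_3 = 2.4316 - 0.05*4.8632 = 2.1885
f(-0.0691, 2.1885) = 7*(-0.0691)^2 + 1*2.1885^2 = 4.8228


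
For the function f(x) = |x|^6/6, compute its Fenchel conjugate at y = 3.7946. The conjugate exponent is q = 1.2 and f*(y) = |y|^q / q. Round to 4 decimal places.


The conjugate exponent q satisfies 1/p + 1/q = 1.
p = 6, so q = 6/(6 - 1) = 1.2
|y|^q = 3.7946^1.2 = 4.9545
f*(3.7946) = 4.9545 / 1.2 = 4.1287


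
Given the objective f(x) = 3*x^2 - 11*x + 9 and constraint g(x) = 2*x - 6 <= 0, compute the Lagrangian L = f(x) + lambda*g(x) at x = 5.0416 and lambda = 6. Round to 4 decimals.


Step 1: Evaluate f(x).
f(5.0416) = 3*5.0416^2 - 11*5.0416 + 9 = 29.7956
Step 2: Evaluate g(x).
g(5.0416) = 2*5.0416 - 6 = 4.0832
Step 3: Compute Lagrangian.
L = 29.7956 + 6*4.0832 = 54.2948


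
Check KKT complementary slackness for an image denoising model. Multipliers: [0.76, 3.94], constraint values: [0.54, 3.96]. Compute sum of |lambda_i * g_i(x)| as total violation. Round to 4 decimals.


KKT complementary slackness check:
lambda_1 * g_1 = 0.76 * 0.54 = 0.4104
lambda_2 * g_2 = 3.94 * 3.96 = 15.6024
Total violation = 0.4104 + 15.6024 = 16.0128


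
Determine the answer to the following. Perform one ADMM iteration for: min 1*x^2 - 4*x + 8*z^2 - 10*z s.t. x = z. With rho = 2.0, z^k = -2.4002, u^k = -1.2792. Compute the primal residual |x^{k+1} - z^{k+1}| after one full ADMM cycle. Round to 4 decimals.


ADMM iteration with rho = 2.0, z^k = -2.4002, u^k = -1.2792
Step 1: x-update.
Minimize 1*x^2 - 4*x + (2.0/2)*(x + 2.4002 - 1.2792)^2
FOC: (2*1 + 2.0)*x = 4 + 2.0*(-2.4002 + 1.2792)
x^{k+1} = 0.4395
Step 2: z-update.
Minimize 8*z^2 - 10*z + (2.0/2)*(0.4395 - z - 1.2792)^2
FOC: (2*8 + 2.0)*z = 10 + 2.0*(0.4395 - 1.2792)
z^{k+1} = 0.4623
Step 3: u-update.
u^{k+1} = -1.2792 + 0.4395 - 0.4623 = -1.302
Step 4: Primal residual = |0.4395 - 0.4623| = 0.0228


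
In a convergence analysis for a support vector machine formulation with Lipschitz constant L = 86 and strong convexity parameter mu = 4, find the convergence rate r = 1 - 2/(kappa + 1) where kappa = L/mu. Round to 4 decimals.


Step 1: Compute the condition number.
kappa = L/mu = 86/4 = 21.5
Step 2: Compute the convergence rate.
r = 1 - 2/(kappa + 1) = 1 - 2*mu/(L + mu) = (L - mu)/(L + mu) = 82/90 = 0.9111


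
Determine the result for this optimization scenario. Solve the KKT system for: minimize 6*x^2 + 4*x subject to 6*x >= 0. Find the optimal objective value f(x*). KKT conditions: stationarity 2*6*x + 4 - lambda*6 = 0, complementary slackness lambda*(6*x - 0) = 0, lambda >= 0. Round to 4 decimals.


Step 1: Try lambda = 0 (constraint inactive).
x_unc = -4/(2*6) = -0.3333
Check: 6*-0.3333 = -1.9998 < 0 -- violated!
Step 2: Constraint must be active: 6*x = 0
x* = 0/6 = 0.0
lambda = (2*6*0.0 + 4)/6 = 0.6667
Step 3: Compute optimal value.
f(x*) = 6*0.0^2 + 4*0.0 = 0.0


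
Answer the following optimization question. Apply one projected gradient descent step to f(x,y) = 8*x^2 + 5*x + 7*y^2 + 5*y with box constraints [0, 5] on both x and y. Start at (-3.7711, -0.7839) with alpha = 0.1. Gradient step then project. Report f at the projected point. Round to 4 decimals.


Step 1: Compute gradient at (-3.7711, -0.7839).
grad_x = 2*8*-3.7711 + 5 = -55.3376
grad_y = 2*7*-0.7839 + 5 = -5.9746
Step 2: Gradient step.
x_raw = -3.7711 - 0.1*-55.3376 = 1.7627
y_raw = -0.7839 - 0.1*-5.9746 = -0.1864
Step 3: Project onto [0, 5].
x_proj = clip(1.7627) = 1.7627
y_proj = clip(-0.1864) = 0.0
Step 4: Evaluate f.
f(1.7627, 0.0) = 33.6691


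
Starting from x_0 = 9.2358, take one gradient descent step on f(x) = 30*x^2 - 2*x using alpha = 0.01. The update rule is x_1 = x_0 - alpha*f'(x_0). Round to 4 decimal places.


We compute the gradient at x_0 and apply the update.
f'(x) = 60*x - 2
f'(9.2358) = 60*9.2358 - 2 = 552.148
x_1 = 9.2358 - 0.01*552.148 = 3.7143


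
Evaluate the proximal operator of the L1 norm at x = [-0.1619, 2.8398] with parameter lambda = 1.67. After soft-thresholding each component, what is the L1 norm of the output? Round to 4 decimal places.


Soft-thresholding with lambda = 1.67:
prox(-0.1619) = sign(-0.1619)*max(|-0.1619| - 1.67, 0) = 0.0
prox(2.8398) = sign(2.8398)*max(|2.8398| - 1.67, 0) = 1.1698
prox(x) = [0.0, 1.1698]
||prox(x)||_1 = 0.0 + 1.1698 = 1.1698


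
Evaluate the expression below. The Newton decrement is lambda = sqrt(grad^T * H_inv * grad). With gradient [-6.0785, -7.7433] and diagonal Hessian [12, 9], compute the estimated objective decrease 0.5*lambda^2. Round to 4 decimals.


Step 1: H is diagonal, so H^(-1) * g = [-0.5065, -0.8604].
Step 2: g^T H^(-1) g = sum_i g_i^2 / H_ii
  = (-6.0785)^2/12 + (-7.7433)^2/9
  = 3.079 + 6.6621 = 9.7411
Step 3: Objective decrease = 0.5 * g^T H^(-1) g = 4.8705


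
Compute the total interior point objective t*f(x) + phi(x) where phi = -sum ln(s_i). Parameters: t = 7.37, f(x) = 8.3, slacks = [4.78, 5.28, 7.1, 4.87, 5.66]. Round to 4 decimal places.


Step 1: Compute log-barrier.
ln values: [1.5644, 1.6639, 1.9601, 1.5831, 1.7334]
phi = -(1.5644 + 1.6639 + 1.9601 + 1.5831 + 1.7334) = -8.505
Step 2: Compute augmented objective.
t*f(x) = 7.37*8.3 = 61.171
Total = 61.171 - 8.505 = 52.666


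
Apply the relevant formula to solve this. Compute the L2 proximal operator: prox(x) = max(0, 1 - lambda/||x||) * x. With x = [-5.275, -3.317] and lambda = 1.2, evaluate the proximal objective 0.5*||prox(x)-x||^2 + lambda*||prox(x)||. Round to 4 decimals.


Step 1: Compute ||x||.
||x|| = 6.2312
Step 2: Compute scaling factor.
scale = max(0, 1 - 1.2/6.2312) = 0.8074
Step 3: prox(x) = [-4.2591, -2.6782]
||prox(x)|| = 5.0312
Step 4: Proximal objective.
0.5*||prox-x||^2 = 0.72
lambda*||prox|| = 6.0374
Total = 6.7575


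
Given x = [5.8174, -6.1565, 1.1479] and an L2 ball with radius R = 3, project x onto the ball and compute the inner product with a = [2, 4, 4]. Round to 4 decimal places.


Step 1: Compute ||x|| (intermediates to 6 decimals).
||x|| = sqrt(5.8174^2 + (-6.1565)^2 + 1.1479^2) = 8.547649
Step 2: Project.
Since ||x|| > R, scale = R/||x|| = 3/8.547649 = 0.350974, proj(x) = scale * x
proj(x) = [2.041756, -2.160771, 0.402883]
Step 3: Dot product.
a^T * proj(x) = 2*2.041756 + 4*(-2.160771) + 4*0.402883 = -2.948


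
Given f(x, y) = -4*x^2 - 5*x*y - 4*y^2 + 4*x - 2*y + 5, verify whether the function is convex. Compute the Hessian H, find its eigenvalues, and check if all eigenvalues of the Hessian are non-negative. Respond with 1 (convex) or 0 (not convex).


The Hessian of f(x,y) = -4*x^2 - 5*x*y - 4*y^2 + 4*x - 2*y + 5 is:
H = [[-8, -5], [-5, -8]]
Trace = -8 - 8 = -16
Determinant = -8*-8 - (-5)^2 = 39
Discriminant = (-16)^2 - 4*39 = 100.0
Eigenvalues: lambda_1 = -13.0, lambda_2 = -3.0
The function is not convex.

0


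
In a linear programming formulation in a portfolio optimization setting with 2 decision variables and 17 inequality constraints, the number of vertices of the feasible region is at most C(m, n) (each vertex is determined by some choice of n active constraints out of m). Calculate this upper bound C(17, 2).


Each vertex corresponds to some choice of n active constraints out of m, so the number of vertices is at most C(m, n) = m! / (n!(m-n)!).
m = 17, n = 2
Numerator: 17 * 16
Denominator: 2! = 2
C(17, 2) = 136


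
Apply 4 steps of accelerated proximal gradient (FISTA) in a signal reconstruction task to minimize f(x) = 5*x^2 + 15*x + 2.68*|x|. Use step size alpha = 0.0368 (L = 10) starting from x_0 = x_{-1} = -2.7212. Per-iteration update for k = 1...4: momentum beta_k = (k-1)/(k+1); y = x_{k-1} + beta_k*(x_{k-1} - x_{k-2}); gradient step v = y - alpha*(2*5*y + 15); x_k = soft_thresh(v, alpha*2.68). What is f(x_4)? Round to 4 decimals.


FISTA on f(x) = 5*x^2 + 15*x + 2.68*|x|
L = 10, alpha = 0.0368
Iteration 1: beta = 0.0, y = -2.7212 + 0.0*(-2.7212 + 2.7212) = -2.7212
  grad(y) = -12.212, v = y - alpha*grad = -2.2718
  prox(v) = soft_thresh(-2.2718, 0.0986) = -2.1732
Iteration 2: beta = 0.3333, y = -2.1732 + 0.3333*(-2.1732 + 2.7212) = -1.9905
  grad(y) = -4.905, v = y - alpha*grad = -1.81
  prox(v) = soft_thresh(-1.81, 0.0986) = -1.7114
Iteration 3: beta = 0.5, y = -1.7114 + 0.5*(-1.7114 + 2.1732) = -1.4805
  grad(y) = 0.1953, v = y - alpha*grad = -1.4877
  prox(v) = soft_thresh(-1.4877, 0.0986) = -1.389
Iteration 4: beta = 0.6, y = -1.389 + 0.6*(-1.389 + 1.7114) = -1.1956
  grad(y) = 3.0437, v = y - alpha*grad = -1.3076
  prox(v) = soft_thresh(-1.3076, 0.0986) = -1.209
f(x_4) = 5*(-1.209)^2 + 15*(-1.209) + 2.68*|-1.209| = -7.5865


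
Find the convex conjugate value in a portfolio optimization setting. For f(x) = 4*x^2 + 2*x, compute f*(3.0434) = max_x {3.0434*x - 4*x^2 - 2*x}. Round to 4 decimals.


f*(y) = sup_x {y*x - a*x^2 - b*x} = sup_x {(y-b)*x - a*x^2}
FOC: (y - b) - 2a*x = 0 => x* = (y - b)/(2a)
x* = (3.0434 - 2)/(2*4) = 0.1304
f*(3.0434) = (y-b)^2/(4a) = (3.0434 - 2)^2/(4*4)
= 1.0887/16 = 0.068


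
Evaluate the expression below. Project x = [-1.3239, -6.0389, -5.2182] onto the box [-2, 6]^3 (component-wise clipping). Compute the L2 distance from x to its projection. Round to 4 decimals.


Project each component onto [-2, 6].
clip(-1.3239) = -1.3239, clip(-6.0389) = -2.0, clip(-5.2182) = -2.0
Projection = [-1.3239, -2.0, -2.0]
Squared diffs: [0.0, 16.3127, 10.3568]
Distance = sqrt(26.6695) = 5.1643


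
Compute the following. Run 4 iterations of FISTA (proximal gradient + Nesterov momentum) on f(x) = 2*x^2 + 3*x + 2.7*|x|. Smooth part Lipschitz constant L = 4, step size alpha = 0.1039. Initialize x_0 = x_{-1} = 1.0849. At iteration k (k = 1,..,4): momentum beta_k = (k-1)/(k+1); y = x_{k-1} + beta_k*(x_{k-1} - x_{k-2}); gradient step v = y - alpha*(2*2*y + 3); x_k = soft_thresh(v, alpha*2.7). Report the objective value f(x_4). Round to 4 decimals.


FISTA on f(x) = 2*x^2 + 3*x + 2.7*|x|
L = 4, alpha = 0.1039
Iteration 1: beta = 0.0, y = 1.0849 + 0.0*(1.0849 - 1.0849) = 1.0849
  grad(y) = 7.3396, v = y - alpha*grad = 0.3223
  prox(v) = soft_thresh(0.3223, 0.2805) = 0.0418
Iteration 2: beta = 0.3333, y = 0.0418 + 0.3333*(0.0418 - 1.0849) = -0.3059
  grad(y) = 1.7763, v = y - alpha*grad = -0.4905
  prox(v) = soft_thresh(-0.4905, 0.2805) = -0.2099
Iteration 3: beta = 0.5, y = -0.2099 + 0.5*(-0.2099 - 0.0418) = -0.3358
  grad(y) = 1.6567, v = y - alpha*grad = -0.508
  prox(v) = soft_thresh(-0.508, 0.2805) = -0.2274
Iteration 4: beta = 0.6, y = -0.2274 + 0.6*(-0.2274 + 0.2099) = -0.2379
  grad(y) = 2.0484, v = y - alpha*grad = -0.4507
  prox(v) = soft_thresh(-0.4507, 0.2805) = -0.1702
f(x_4) = 2*(-0.1702)^2 + 3*(-0.1702) + 2.7*|-0.1702| = 0.0069
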